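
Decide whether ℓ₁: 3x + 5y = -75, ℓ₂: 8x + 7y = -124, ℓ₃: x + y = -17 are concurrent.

Yes

Intersecting ℓ₁ and ℓ₂: solving the 2×2 system gives (x, y) = (-5, -12).
Substitute into ℓ₃: (1)(-5) + (1)(-12) = -17.
This equals -17, so (-5, -12) lies on all three lines and they are concurrent.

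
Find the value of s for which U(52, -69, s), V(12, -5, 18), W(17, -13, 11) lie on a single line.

-38

Direction VW = (5, -8, -7). From the x-coordinate of U, the parameter along the line is τ = (52 − 12)/5 = 8.
Then s = 18 + 8·(-7) = -38.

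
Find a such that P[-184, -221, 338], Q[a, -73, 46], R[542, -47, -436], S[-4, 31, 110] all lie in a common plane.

76

Normal to plane PRS: n = (155376, 26208, 151632); plane equation n·X = 16870464.
Requiring n·Q = 16870464: (155376)a + (5061888) = 16870464.
So a = 76.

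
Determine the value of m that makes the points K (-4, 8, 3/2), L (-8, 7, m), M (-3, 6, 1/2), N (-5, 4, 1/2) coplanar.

5/2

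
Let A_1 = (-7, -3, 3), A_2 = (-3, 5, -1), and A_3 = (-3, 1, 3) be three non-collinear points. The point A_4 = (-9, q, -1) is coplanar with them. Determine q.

A normal to the plane is n = A_1A_2 × A_1A_3 = (16, -16, -16).
A_4 lies in the plane iff n · A_1A_4 = 0.
This gives (-16)q + (-16) = 0, so q = -1.

-1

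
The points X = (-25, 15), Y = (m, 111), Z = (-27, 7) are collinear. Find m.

-1

Collinearity: (Y − X) must be parallel to (Z − X) = (-2, -8).
Cross-multiplying the components: (m − (-25))·(-8) = (96)·(-2).
Solving gives m = -1.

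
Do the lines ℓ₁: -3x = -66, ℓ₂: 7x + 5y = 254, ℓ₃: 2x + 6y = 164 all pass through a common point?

Yes

Lines aᵢx + bᵢy = cᵢ with pairwise distinct directions are concurrent exactly when det[aᵢ bᵢ cᵢ] = 0.
Here the determinant is 0.
It vanishes, so the lines are concurrent at (22, 20).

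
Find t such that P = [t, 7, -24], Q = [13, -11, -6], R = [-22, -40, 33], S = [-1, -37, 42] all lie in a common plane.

43

Coplanarity ⇔ det[PQ; PR; PS] = 0.
Expanding, this is linear in t: (378)t + (-16254) = 0.
So t = 43.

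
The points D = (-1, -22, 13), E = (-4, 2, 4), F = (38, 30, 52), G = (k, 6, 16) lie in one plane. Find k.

6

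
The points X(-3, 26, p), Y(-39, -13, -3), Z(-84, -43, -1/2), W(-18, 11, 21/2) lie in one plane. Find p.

The points are coplanar iff XY · (XZ × XW) = 0.
Expanding, this is linear in p: (450)p + (-7650) = 0.
So p = 17.

17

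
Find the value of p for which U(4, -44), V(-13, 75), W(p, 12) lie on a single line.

-4

The three points are collinear iff det[UV; UW] = 0.
This determinant is linear in p: (-119)p + (-476) = 0, so p = -4.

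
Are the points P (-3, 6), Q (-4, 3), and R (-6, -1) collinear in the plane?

PQ = (-1, -3), PR = (-3, -7).
Twice the signed area of △PQR is (-1)(-7) − (-3)(-3) = -2.
The area is nonzero, so the three points are not collinear.

No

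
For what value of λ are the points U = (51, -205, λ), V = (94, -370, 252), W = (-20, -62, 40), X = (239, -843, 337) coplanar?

Coplanarity ⇔ det[UV; UW; UX] = 0.
Expanding, this is linear in λ: (-9262)λ + (2621146) = 0.
So λ = 283.

283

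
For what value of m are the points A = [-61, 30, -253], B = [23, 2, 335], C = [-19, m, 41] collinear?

16

Direction AB = (84, -28, 588). From the x-coordinate of C, the parameter along the line is τ = (-19 − (-61))/84 = 1/2.
Then m = 30 + 1/2·(-28) = 16.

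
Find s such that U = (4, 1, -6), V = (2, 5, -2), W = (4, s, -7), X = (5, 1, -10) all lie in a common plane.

The points are coplanar iff UV · (UW × UX) = 0.
Expanding, this is linear in s: (4)s + (-8) = 0.
So s = 2.

2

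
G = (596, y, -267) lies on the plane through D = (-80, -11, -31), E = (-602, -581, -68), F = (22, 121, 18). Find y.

587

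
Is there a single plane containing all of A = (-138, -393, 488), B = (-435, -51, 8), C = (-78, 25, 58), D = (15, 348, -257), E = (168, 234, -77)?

The plane through A, B, C has normal n = AB × AC = (53580, -156510, -144666) and equation n·P = -16482618.
Checking the remaining points: n·D = -16482618, n·E = -16482618.
All equal -16482618, so all 5 points lie in one plane.

Yes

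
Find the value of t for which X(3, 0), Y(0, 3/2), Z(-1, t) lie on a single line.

Collinearity: (Z − X) must be parallel to (Y − X) = (-3, 3/2).
Cross-multiplying the components: (t − 0)·(-3) = (-4)·(3/2).
Solving gives t = 2.

2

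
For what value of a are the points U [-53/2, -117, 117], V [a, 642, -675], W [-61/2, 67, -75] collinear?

-43

Direction UW = (-4, 184, -192). From the y-coordinate of V, the parameter along the line is τ = (642 − (-117))/184 = 33/8.
Then a = (-53/2) + 33/8·(-4) = -43.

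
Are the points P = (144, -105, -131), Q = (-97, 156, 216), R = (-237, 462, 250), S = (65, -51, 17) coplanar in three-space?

With P as base: PQ = (-241, 261, 347), PR = (-381, 567, 381), PS = (-79, 54, 148).
PR × PS = (63342, 26289, 24219).
PQ · (PR × PS) = 0.
The scalar triple product vanishes, so the four points are coplanar.

Yes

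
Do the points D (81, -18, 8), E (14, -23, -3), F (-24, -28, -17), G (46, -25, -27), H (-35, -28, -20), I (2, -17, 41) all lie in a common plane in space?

The plane through D, E, F has normal n = DE × DF = (15, -520, 145) and equation n·P = 11735.
Checking the remaining points: n·G = 9775, n·H = 11135, n·I = 14815.
Since n·G = 9775 ≠ 11735, G is off the plane and the points are not all coplanar.

No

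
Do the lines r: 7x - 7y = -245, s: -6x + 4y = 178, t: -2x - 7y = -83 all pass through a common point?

No

The three lines meet at one point iff the augmented coefficient matrix [aᵢ bᵢ cᵢ] has rank < 3, i.e. its determinant vanishes.
Here the determinant is 126.
Nonzero, so no common point exists.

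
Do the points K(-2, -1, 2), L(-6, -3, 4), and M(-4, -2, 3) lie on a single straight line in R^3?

KL = (-4, -2, 2), KM = (-2, -1, 1).
Each component of KM is 1/2 times the corresponding component of KL, so KM = 1/2·KL and the points are collinear.

Yes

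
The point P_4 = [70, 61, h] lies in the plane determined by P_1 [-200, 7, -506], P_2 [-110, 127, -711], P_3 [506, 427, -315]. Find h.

Coplanarity requires P_1P_2 · (P_1P_3 × P_1P_4) = 0.
P_1P_2 = (90, 120, -205), P_1P_3 = (706, 420, 191); the triple product is linear in h with coefficient -46920 and constant term -3049800.
Setting it to zero: h = -65.

-65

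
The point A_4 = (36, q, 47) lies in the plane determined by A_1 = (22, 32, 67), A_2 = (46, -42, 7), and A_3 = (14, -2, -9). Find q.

The plane through A_1, A_2, A_3 has equation 3584x + 2304y − 1408z = 58240.
Substituting A_4: (2304)q + (62848) = 58240, so q = -2.

-2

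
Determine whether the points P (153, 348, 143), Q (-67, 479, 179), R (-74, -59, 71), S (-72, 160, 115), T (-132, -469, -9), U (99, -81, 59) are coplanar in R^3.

Yes

The plane through P, Q, R has normal n = PQ × PR = (5220, -24012, 119277) and equation n·X = 9499095.
Checking the remaining points: n·S = 9499095, n·T = 9499095, n·U = 9499095.
All equal 9499095, so all 6 points lie in one plane.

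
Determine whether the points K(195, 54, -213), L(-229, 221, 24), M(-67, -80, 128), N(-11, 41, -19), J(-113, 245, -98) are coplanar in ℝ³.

No

The plane through K, L, M has normal n = KL × KM = (88705, 82490, 100570) and equation n·P = 330525.
Checking the remaining points: n·N = 495505, n·J = 330525.
Since n·N = 495505 ≠ 330525, N is off the plane and the points are not all coplanar.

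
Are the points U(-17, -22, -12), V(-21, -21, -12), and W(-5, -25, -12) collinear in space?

Yes

UV = (-4, 1, 0), UW = (12, -3, 0).
UV × UW = (0, 0, 0).
The cross product vanishes, so the three points are collinear.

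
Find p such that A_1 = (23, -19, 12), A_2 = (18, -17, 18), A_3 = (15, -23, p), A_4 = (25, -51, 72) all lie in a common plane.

36

Coplanarity ⇔ det[A_1A_2; A_1A_3; A_1A_4] = 0.
Expanding, this is linear in p: (-156)p + (5616) = 0.
So p = 36.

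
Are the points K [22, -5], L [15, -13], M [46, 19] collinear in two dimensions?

No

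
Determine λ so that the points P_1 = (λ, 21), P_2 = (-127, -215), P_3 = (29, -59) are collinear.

109

The three points are collinear iff det[P_1P_2; P_1P_3] = 0.
This determinant is linear in λ: (-156)λ + (17004) = 0, so λ = 109.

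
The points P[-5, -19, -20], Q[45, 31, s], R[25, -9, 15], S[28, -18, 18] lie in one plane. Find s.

40

Coplanarity ⇔ det[PQ; PR; PS] = 0.
Expanding, this is linear in s: (-300)s + (12000) = 0.
So s = 40.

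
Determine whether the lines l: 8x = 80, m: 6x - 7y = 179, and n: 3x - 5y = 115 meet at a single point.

Yes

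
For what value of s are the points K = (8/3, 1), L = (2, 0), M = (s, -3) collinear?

0

The three points are collinear iff det[KL; KM] = 0.
This determinant is linear in s: (1)s + (0) = 0, so s = 0.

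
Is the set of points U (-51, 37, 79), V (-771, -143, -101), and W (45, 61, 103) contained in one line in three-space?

UV = (-720, -180, -180), UW = (96, 24, 24).
UV × UW = (0, 0, 0).
The cross product vanishes, so the three points are collinear.

Yes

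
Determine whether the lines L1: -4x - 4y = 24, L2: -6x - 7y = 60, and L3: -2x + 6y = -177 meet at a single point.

Lines aᵢx + bᵢy = cᵢ with pairwise distinct directions are concurrent exactly when det[aᵢ bᵢ cᵢ] = 0.
Here the determinant is 12.
Nonzero, so no common point exists.

No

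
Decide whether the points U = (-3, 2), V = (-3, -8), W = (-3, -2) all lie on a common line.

Yes

UV = (0, -10), UW = (0, -4).
Checking proportionality: UW = 2/5·UV, so the vectors are parallel and the points are collinear.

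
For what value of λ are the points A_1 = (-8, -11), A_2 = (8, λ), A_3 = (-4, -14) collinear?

-23

Collinearity: (A_2 − A_1) must be parallel to (A_3 − A_1) = (4, -3).
Cross-multiplying the components: (λ − (-11))·(4) = (16)·(-3).
Solving gives λ = -23.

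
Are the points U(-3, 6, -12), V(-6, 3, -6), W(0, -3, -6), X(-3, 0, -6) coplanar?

A normal to the plane through U, V, W is n = UV × UW = (36, 36, 36).
The plane has equation n·P = -324. For X: n·X = -324.
Equal, so X lies in the plane and all four are coplanar.

Yes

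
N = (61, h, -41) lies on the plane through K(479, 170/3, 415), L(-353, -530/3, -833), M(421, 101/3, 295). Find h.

The plane through K, L, M has equation −704x − 27456y + (16808/3)z = 1296152/3.
Substituting N: (-27456)h + (-817960/3) = 1296152/3, so h = -77/3.

-77/3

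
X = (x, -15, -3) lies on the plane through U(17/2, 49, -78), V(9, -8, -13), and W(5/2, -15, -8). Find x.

27/2

The plane through U, V, W has equation 170x − 425y − 374z = 9792.
Substituting X: (170)x + (7497) = 9792, so x = 27/2.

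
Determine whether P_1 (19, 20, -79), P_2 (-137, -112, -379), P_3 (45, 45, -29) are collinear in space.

P_1P_2 = (-156, -132, -300), P_1P_3 = (26, 25, 50).
Comparing components 2 and 3: (-132)(50) − (-300)(25) = 900 ≠ 0, so P_1P_2 and P_1P_3 are not parallel and the points are not collinear.

No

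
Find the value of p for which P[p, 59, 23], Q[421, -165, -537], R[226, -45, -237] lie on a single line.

Direction QR = (-195, 120, 300). From the y-coordinate of P, the parameter along the line is τ = (59 − (-165))/120 = 28/15.
Then p = 421 + 28/15·(-195) = 57.

57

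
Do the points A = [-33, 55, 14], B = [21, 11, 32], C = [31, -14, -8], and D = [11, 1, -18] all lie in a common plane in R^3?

Yes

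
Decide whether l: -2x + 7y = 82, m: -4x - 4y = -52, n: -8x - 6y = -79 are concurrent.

No

Intersecting l and m: solving the 2×2 system gives (x, y) = (1, 12).
Substitute into n: (-8)(1) + (-6)(12) = -80.
But n requires -79 ≠ -80, so the three lines have no common point.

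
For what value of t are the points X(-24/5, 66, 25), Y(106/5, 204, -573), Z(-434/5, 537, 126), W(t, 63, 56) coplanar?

-34/5

Normal to plane XYZ: n = (295596, 46410, 23562); plane equation n·P = 11166246/5.
Requiring n·W = 11166246/5: (295596)t + (4243302) = 11166246/5.
So t = -34/5.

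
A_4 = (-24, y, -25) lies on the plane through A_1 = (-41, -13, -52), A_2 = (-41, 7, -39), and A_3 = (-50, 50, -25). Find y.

-12

A normal to the plane is n = A_1A_2 × A_1A_3 = (-279, -117, 180).
A_4 lies in the plane iff n · A_1A_4 = 0.
This gives (-117)y + (-1404) = 0, so y = -12.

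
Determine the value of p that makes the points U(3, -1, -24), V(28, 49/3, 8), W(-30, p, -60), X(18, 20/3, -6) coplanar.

-29/3

Normal to plane UVX: n = (200/3, 30, -205/3); plane equation n·P = 1810.
Requiring n·W = 1810: (30)p + (2100) = 1810.
So p = -29/3.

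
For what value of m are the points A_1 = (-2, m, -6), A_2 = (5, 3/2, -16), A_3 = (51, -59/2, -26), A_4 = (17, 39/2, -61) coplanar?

1

Coplanarity ⇔ det[A_1A_2; A_1A_3; A_1A_4] = 0.
Expanding, this is linear in m: (-1950)m + (1950) = 0.
So m = 1.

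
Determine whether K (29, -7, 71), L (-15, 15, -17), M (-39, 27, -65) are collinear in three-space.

Yes

KL = (-44, 22, -88), KM = (-68, 34, -136).
Each component of KM is 17/11 times the corresponding component of KL, so KM = 17/11·KL and the points are collinear.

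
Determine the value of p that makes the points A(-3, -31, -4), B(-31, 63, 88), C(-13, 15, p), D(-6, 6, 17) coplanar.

34

The points are coplanar iff AB · (AC × AD) = 0.
Expanding, this is linear in p: (754)p + (-25636) = 0.
So p = 34.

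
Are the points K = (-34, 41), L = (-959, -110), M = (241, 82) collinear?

KL = (-925, -151), KM = (275, 41).
Twice the signed area of △KLM is (-925)(41) − (-151)(275) = 3600.
The area is nonzero, so the three points are not collinear.

No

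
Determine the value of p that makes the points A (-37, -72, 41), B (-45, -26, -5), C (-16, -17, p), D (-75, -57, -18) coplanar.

24

Normal to plane ABD: n = (-2024, 1276, 1628); plane equation n·P = 49764.
Requiring n·C = 49764: (1628)p + (10692) = 49764.
So p = 24.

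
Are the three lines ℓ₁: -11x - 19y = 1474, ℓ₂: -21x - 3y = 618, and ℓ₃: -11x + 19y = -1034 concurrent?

Yes

Intersecting ℓ₁ and ℓ₂: solving the 2×2 system gives (x, y) = (-20, -66).
Substitute into ℓ₃: (-11)(-20) + (19)(-66) = -1034.
This equals -1034, so (-20, -66) lies on all three lines and they are concurrent.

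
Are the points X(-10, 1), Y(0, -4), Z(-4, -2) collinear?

XY = (10, -5), XZ = (6, -3).
det[XY; XZ] = (10)(-3) − (-5)(6) = 0.
The determinant is zero, so the points are collinear.

Yes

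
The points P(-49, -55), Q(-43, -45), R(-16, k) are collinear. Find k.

The three points are collinear iff det[PQ; PR] = 0.
This determinant is linear in k: (6)k + (0) = 0, so k = 0.

0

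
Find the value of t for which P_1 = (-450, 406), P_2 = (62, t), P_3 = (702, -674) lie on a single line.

-74

Collinearity: (P_2 − P_1) must be parallel to (P_3 − P_1) = (1152, -1080).
Cross-multiplying the components: (t − 406)·(1152) = (512)·(-1080).
Solving gives t = -74.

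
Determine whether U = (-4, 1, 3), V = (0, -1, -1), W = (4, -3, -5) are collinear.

Yes

UV = (4, -2, -4), UW = (8, -4, -8).
UV × UW = (0, 0, 0).
The cross product vanishes, so the three points are collinear.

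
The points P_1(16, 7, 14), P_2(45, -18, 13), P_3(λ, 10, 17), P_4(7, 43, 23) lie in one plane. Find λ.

Normal to plane P_1P_2P_4: n = (-189, -252, 819); plane equation n·P = 6678.
Requiring n·P_3 = 6678: (-189)λ + (11403) = 6678.
So λ = 25.

25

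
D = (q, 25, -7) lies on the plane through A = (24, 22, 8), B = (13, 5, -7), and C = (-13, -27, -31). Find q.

The plane through A, B, C has equation −72x + 126y − 90z = 324.
Substituting D: (-72)q + (3780) = 324, so q = 48.

48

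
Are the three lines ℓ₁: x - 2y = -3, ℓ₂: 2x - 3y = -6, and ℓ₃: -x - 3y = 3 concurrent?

Intersecting ℓ₁ and ℓ₂: solving the 2×2 system gives (x, y) = (-3, 0).
Substitute into ℓ₃: (-1)(-3) + (-3)(0) = 3.
This equals 3, so (-3, 0) lies on all three lines and they are concurrent.

Yes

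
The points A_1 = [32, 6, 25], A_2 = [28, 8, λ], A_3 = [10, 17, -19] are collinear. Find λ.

17

Direction A_1A_3 = (-22, 11, -44). From the x-coordinate of A_2, the parameter along the line is τ = (28 − 32)/(-22) = 2/11.
Then λ = 25 + 2/11·(-44) = 17.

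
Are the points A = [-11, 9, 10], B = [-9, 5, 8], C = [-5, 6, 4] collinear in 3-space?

No

AB = (2, -4, -2), AC = (6, -3, -6).
Comparing components 2 and 3: (-4)(-6) − (-2)(-3) = 18 ≠ 0, so AB and AC are not parallel and the points are not collinear.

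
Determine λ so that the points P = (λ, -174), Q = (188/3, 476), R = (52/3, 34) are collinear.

-4

The three points are collinear iff det[PQ; PR] = 0.
This determinant is linear in λ: (442)λ + (1768) = 0, so λ = -4.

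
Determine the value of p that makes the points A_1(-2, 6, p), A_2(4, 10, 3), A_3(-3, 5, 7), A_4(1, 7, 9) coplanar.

5

The points are coplanar iff A_1A_2 · (A_1A_3 × A_1A_4) = 0.
Expanding, this is linear in p: (-6)p + (30) = 0.
So p = 5.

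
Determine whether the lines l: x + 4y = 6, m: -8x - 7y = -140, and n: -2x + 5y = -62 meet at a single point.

No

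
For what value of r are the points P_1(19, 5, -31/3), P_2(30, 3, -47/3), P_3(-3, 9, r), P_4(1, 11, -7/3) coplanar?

Normal to plane P_1P_2P_4: n = (16, 8, 30); plane equation n·P = 34.
Requiring n·P_3 = 34: (30)r + (24) = 34.
So r = 1/3.

1/3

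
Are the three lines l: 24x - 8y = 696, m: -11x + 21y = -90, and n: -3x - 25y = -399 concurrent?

Intersecting l and m: solving the 2×2 system gives (x, y) = (1737/52, 687/52).
Substitute into n: (-3)(1737/52) + (-25)(687/52) = -861/2.
But n requires -399 ≠ -861/2, so the three lines have no common point.

No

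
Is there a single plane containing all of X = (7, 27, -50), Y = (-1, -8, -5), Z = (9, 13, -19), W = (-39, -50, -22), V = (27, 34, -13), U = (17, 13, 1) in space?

Yes

The plane through X, Y, Z has normal n = XY × XZ = (-455, 338, 182) and equation n·P = -3159.
Checking the remaining points: n·W = -3159, n·V = -3159, n·U = -3159.
All equal -3159, so all 6 points lie in one plane.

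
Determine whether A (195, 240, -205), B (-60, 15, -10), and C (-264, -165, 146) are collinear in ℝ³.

Yes

AB = (-255, -225, 195), AC = (-459, -405, 351).
AB × AC = (0, 0, 0).
The cross product vanishes, so the three points are collinear.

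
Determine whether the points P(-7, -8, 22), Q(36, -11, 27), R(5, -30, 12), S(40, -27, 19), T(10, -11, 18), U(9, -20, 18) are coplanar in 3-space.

No

The plane through P, Q, R has normal n = PQ × PR = (140, 490, -910) and equation n·X = -24920.
Checking the remaining points: n·S = -24920, n·T = -20370, n·U = -24920.
Since n·T = -20370 ≠ -24920, T is off the plane and the points are not all coplanar.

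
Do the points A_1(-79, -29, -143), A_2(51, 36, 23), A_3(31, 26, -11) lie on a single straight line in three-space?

No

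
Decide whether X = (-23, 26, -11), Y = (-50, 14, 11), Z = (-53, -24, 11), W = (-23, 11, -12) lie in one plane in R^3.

Yes

With X as base: XY = (-27, -12, 22), XZ = (-30, -50, 22), XW = (0, -15, -1).
XZ × XW = (380, -30, 450).
XY · (XZ × XW) = 0.
The scalar triple product vanishes, so the four points are coplanar.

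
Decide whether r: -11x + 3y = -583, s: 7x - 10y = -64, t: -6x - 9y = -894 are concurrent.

Intersecting r and s: solving the 2×2 system gives (x, y) = (6022/89, 4785/89).
Substitute into t: (-6)(6022/89) + (-9)(4785/89) = -79197/89.
But t requires -894 ≠ -79197/89, so the three lines have no common point.

No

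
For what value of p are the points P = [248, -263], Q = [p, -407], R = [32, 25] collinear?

Collinearity: (Q − P) must be parallel to (R − P) = (-216, 288).
Cross-multiplying the components: (p − 248)·(288) = (-144)·(-216).
Solving gives p = 356.

356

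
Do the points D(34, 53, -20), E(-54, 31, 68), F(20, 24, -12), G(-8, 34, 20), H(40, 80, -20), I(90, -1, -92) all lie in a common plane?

The plane through D, E, F has normal n = DE × DF = (2376, -528, 2244) and equation n·P = 7920.
Checking the remaining points: n·G = 7920, n·H = 7920, n·I = 7920.
All equal 7920, so all 6 points lie in one plane.

Yes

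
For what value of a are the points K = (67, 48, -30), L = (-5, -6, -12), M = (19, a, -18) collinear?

12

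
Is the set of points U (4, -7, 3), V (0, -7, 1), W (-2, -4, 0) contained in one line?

UV = (-4, 0, -2), UW = (-6, 3, -3).
UV × UW = (6, 0, -12).
The cross product is nonzero, so the points do not lie on one line.

No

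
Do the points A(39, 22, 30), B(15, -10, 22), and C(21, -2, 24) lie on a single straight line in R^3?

AB = (-24, -32, -8), AC = (-18, -24, -6).
Each component of AC is 3/4 times the corresponding component of AB, so AC = 3/4·AB and the points are collinear.

Yes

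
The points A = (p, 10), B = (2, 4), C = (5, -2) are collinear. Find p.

-1

The three points are collinear iff det[AB; AC] = 0.
This determinant is linear in p: (6)p + (6) = 0, so p = -1.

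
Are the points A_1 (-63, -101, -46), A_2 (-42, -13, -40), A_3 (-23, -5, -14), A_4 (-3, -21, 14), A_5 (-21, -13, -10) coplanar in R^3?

No

The plane through A_1, A_2, A_3 has normal n = A_1A_2 × A_1A_3 = (2240, -432, -1504) and equation n·P = -28304.
Checking the remaining points: n·A_4 = -18704, n·A_5 = -26384.
Since n·A_4 = -18704 ≠ -28304, A_4 is off the plane and the points are not all coplanar.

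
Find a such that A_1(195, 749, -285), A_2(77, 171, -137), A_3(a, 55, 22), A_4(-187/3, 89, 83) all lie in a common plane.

Normal to plane A_1A_2A_4: n = (-115024, 16016/3, -212576/3); plane equation n·P = 5291104/3.
Requiring n·A_3 = 5291104/3: (-115024)a + (-1265264) = 5291104/3.
So a = -79/3.

-79/3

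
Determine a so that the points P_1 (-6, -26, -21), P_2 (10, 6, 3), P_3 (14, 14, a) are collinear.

9

Direction P_1P_2 = (16, 32, 24). From the x-coordinate of P_3, the parameter along the line is τ = (14 − (-6))/16 = 5/4.
Then a = (-21) + 5/4·(24) = 9.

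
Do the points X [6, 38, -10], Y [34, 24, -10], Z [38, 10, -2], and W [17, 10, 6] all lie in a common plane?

No

A normal to the plane through X, Y, Z is n = XY × XZ = (-112, -224, -336).
The plane has equation n·P = -5824. For W: n·W = -6160.
-6160 ≠ -5824, so W is off the plane.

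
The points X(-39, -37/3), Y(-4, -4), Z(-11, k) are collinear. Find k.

-17/3

The three points are collinear iff det[XY; XZ] = 0.
This determinant is linear in k: (35)k + (595/3) = 0, so k = -17/3.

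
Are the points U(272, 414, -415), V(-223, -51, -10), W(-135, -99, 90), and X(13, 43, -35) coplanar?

The four points are coplanar iff the 3×3 determinant with rows UV, UW, UX is zero.
Rows: (-495, -465, 405), (-407, -513, 505), (-259, -371, 380).
Expanding along the first row: (-495)(-7585) − (-465)(-23865) + (405)(18130) = 0.
Zero determinant ⇒ coplanar.

Yes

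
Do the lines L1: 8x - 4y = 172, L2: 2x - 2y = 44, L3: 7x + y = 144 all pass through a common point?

Lines aᵢx + bᵢy = cᵢ with pairwise distinct directions are concurrent exactly when det[aᵢ bᵢ cᵢ] = 0.
Here the determinant is 16.
Nonzero, so no common point exists.

No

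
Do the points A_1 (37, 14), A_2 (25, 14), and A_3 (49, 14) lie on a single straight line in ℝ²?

Yes

A_1A_2 = (-12, 0), A_1A_3 = (12, 0).
Twice the signed area of △A_1A_2A_3 is (-12)(0) − (0)(12) = 0.
The triangle is degenerate (zero area), so the points are collinear.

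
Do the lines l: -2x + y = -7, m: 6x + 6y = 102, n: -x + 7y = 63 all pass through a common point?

Intersecting l and m: solving the 2×2 system gives (x, y) = (8, 9).
Substitute into n: (-1)(8) + (7)(9) = 55.
But n requires 63 ≠ 55, so the three lines have no common point.

No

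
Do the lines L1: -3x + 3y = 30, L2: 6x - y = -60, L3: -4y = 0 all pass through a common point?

Yes

Intersecting L1 and L2: solving the 2×2 system gives (x, y) = (-10, 0).
Substitute into L3: (0)(-10) + (-4)(0) = 0.
This equals 0, so (-10, 0) lies on all three lines and they are concurrent.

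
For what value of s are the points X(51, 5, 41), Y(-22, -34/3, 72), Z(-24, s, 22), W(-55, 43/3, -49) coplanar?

2/3

Normal to plane XYW: n = (3542/3, -9856, -7238/3); plane equation n·P = -263956/3.
Requiring n·Z = -263956/3: (-9856)s + (-244244/3) = -263956/3.
So s = 2/3.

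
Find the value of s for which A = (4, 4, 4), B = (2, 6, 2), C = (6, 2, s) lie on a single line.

Collinearity requires AB × AC = 0; each component is linear in s.
The x-component gives (2)s + (-12) = 0, so s = 6.
The remaining components then also vanish.

6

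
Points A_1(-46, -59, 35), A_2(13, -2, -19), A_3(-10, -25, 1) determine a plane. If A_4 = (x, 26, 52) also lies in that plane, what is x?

-2

Coplanarity requires A_1A_2 · (A_1A_3 × A_1A_4) = 0.
A_1A_2 = (59, 57, -54), A_1A_3 = (36, 34, -34); the triple product is linear in x with coefficient -102 and constant term -204.
Setting it to zero: x = -2.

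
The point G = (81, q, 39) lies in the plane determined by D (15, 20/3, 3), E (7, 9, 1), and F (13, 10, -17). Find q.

-46/3

Coplanarity requires DE · (DF × DG) = 0.
DE = (-8, 7/3, -2), DF = (-2, 10/3, -20); the triple product is linear in q with coefficient -156 and constant term -2392.
Setting it to zero: q = -46/3.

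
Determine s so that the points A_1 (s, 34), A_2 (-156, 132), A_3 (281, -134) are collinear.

The three points are collinear iff det[A_1A_2; A_1A_3] = 0.
This determinant is linear in s: (266)s + (-1330) = 0, so s = 5.

5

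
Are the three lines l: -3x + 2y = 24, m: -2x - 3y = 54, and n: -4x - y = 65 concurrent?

Intersecting l and m: solving the 2×2 system gives (x, y) = (-180/13, -114/13).
Substitute into n: (-4)(-180/13) + (-1)(-114/13) = 834/13.
But n requires 65 ≠ 834/13, so the three lines have no common point.

No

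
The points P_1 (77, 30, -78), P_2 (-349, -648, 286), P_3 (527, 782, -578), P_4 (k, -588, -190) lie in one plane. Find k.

Coplanarity ⇔ det[P_1P_2; P_1P_3; P_1P_4] = 0.
Expanding, this is linear in k: (65272)k + (27087880) = 0.
So k = -415.

-415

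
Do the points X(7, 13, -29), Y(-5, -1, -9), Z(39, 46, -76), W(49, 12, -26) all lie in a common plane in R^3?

The four points are coplanar iff the 3×3 determinant with rows XY, XZ, XW is zero.
Rows: (-12, -14, 20), (32, 33, -47), (42, -1, 3).
Expanding along the first row: (-12)(52) − (-14)(2070) + (20)(-1418) = -4.
Nonzero ⇒ not coplanar.

No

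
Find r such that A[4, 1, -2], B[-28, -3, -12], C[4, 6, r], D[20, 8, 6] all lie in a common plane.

1

Normal to plane ABD: n = (38, 96, -160); plane equation n·P = 568.
Requiring n·C = 568: (-160)r + (728) = 568.
So r = 1.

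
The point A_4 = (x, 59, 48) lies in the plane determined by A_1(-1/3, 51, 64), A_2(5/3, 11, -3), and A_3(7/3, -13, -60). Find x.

-5/3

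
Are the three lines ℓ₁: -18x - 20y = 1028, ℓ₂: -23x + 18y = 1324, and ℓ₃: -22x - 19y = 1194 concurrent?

No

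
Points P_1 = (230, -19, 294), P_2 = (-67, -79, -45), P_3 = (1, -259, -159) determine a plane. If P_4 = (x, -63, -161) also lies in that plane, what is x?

-207

Coplanarity requires P_1P_2 · (P_1P_3 × P_1P_4) = 0.
P_1P_2 = (-297, -60, -339), P_1P_3 = (-229, -240, -453); the triple product is linear in x with coefficient -54180 and constant term -11215260.
Setting it to zero: x = -207.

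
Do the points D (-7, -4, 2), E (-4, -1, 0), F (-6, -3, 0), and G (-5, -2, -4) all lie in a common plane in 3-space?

A normal to the plane through D, E, F is n = DE × DF = (-4, 4, 0).
The plane has equation n·P = 12. For G: n·G = 12.
Equal, so G lies in the plane and all four are coplanar.

Yes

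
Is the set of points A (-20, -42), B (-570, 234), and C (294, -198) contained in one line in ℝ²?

AB = (-550, 276), AC = (314, -156).
Twice the signed area of △ABC is (-550)(-156) − (276)(314) = -864.
The area is nonzero, so the three points are not collinear.

No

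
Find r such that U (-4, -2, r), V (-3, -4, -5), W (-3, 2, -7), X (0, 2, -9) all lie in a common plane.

-5

Coplanarity ⇔ det[UV; UW; UX] = 0.
Expanding, this is linear in r: (18)r + (90) = 0.
So r = -5.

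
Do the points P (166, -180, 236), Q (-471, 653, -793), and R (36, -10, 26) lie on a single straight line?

Yes

PQ = (-637, 833, -1029), PR = (-130, 170, -210).
PQ × PR = (0, 0, 0).
The cross product vanishes, so the three points are collinear.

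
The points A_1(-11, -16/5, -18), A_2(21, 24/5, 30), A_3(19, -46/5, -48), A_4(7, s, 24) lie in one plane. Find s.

4

Normal to plane A_1A_2A_3: n = (48, 2400, -432); plane equation n·P = -432.
Requiring n·A_4 = -432: (2400)s + (-10032) = -432.
So s = 4.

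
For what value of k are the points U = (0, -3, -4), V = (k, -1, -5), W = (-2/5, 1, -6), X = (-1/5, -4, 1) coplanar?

Normal to plane UWX: n = (18, 12/5, 6/5); plane equation n·P = -12.
Requiring n·V = -12: (18)k + (-42/5) = -12.
So k = -1/5.

-1/5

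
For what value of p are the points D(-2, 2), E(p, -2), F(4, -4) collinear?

The three points are collinear iff det[DE; DF] = 0.
This determinant is linear in p: (-6)p + (12) = 0, so p = 2.

2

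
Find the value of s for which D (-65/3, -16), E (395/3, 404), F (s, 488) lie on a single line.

487/3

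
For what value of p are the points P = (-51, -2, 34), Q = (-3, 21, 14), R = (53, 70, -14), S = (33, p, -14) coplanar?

100

Normal to plane PQR: n = (336, 224, 1064); plane equation n·X = 18592.
Requiring n·S = 18592: (224)p + (-3808) = 18592.
So p = 100.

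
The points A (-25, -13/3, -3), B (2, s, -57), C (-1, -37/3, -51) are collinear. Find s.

Direction AC = (24, -8, -48). From the x-coordinate of B, the parameter along the line is τ = (2 − (-25))/24 = 9/8.
Then s = (-13/3) + 9/8·(-8) = -40/3.

-40/3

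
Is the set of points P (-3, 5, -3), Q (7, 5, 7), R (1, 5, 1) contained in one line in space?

PQ = (10, 0, 10), PR = (4, 0, 4).
Each component of PR is 2/5 times the corresponding component of PQ, so PR = 2/5·PQ and the points are collinear.

Yes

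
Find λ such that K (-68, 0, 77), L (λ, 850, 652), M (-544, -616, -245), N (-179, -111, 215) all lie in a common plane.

Normal to plane KMN: n = (-120750, 101430, -15540); plane equation n·P = 7014420.
Requiring n·L = 7014420: (-120750)λ + (76083420) = 7014420.
So λ = 572.

572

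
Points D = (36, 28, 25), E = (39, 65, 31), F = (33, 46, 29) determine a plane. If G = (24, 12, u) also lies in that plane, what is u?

Coplanarity requires DE · (DF × DG) = 0.
DE = (3, 37, 6), DF = (-3, 18, 4); the triple product is linear in u with coefficient 165 and constant term -4125.
Setting it to zero: u = 25.

25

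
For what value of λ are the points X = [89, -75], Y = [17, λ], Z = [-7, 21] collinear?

Collinearity: (Y − X) must be parallel to (Z − X) = (-96, 96).
Cross-multiplying the components: (λ − (-75))·(-96) = (-72)·(96).
Solving gives λ = -3.

-3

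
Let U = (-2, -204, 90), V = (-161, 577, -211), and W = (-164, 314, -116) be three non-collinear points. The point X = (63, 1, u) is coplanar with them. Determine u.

23

Coplanarity requires UV · (UW × UX) = 0.
UV = (-159, 781, -301), UW = (-162, 518, -206); the triple product is linear in u with coefficient 44160 and constant term -1015680.
Setting it to zero: u = 23.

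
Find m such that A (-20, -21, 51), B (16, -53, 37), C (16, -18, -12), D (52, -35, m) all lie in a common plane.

Coplanarity ⇔ det[AB; AC; AD] = 0.
Expanding, this is linear in m: (1260)m + (59220) = 0.
So m = -47.

-47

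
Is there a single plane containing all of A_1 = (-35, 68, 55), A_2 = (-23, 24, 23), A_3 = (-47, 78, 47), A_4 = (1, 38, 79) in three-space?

Yes

A normal to the plane through A_1, A_2, A_3 is n = A_1A_2 × A_1A_3 = (672, 480, -408).
The plane has equation n·P = -13320. For A_4: n·A_4 = -13320.
Equal, so A_4 lies in the plane and all four are coplanar.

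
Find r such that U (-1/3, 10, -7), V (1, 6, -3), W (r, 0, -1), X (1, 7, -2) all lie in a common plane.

7/3

Normal to plane UVX: n = (-8, -4/3, 4/3); plane equation n·P = -20.
Requiring n·W = -20: (-8)r + (-4/3) = -20.
So r = 7/3.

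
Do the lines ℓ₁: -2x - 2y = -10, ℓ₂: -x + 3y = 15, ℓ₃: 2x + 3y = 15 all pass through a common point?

The three lines meet at one point iff the augmented coefficient matrix [aᵢ bᵢ cᵢ] has rank < 3, i.e. its determinant vanishes.
Here the determinant is 0.
It vanishes, so the lines are concurrent at (0, 5).

Yes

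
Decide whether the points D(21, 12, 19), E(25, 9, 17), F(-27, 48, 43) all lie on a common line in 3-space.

Yes

DE = (4, -3, -2), DF = (-48, 36, 24).
Each component of DF is -12 times the corresponding component of DE, so DF = -12·DE and the points are collinear.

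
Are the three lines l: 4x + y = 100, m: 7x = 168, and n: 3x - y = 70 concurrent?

No

Intersecting l and m: solving the 2×2 system gives (x, y) = (24, 4).
Substitute into n: (3)(24) + (-1)(4) = 68.
But n requires 70 ≠ 68, so the three lines have no common point.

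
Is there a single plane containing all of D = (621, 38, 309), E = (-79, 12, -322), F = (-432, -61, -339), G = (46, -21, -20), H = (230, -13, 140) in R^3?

The plane through D, E, F has normal n = DE × DF = (-45621, 210843, 41922) and equation n·P = -7364709.
Checking the remaining points: n·G = -7364709, n·H = -7364709.
All equal -7364709, so all 5 points lie in one plane.

Yes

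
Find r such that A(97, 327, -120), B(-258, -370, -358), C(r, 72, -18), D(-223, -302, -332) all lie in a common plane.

The points are coplanar iff AB · (AC × AD) = 0.
Expanding, this is linear in r: (1938)r + (15504) = 0.
So r = -8.

-8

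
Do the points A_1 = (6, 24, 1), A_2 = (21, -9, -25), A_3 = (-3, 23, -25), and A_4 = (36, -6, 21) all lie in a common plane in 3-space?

Yes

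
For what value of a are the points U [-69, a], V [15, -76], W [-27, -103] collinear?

The three points are collinear iff det[UV; UW] = 0.
This determinant is linear in a: (-42)a + (-5460) = 0, so a = -130.

-130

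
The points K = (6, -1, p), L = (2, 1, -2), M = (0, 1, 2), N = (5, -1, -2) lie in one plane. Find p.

The points are coplanar iff KL · (KM × KN) = 0.
Expanding, this is linear in p: (-4)p + (-16) = 0.
So p = -4.

-4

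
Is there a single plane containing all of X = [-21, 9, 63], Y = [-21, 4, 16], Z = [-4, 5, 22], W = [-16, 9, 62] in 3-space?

With X as base: XY = (0, -5, -47), XZ = (17, -4, -41), XW = (5, 0, -1).
XZ × XW = (4, -188, 20).
XY · (XZ × XW) = 0.
The scalar triple product vanishes, so the four points are coplanar.

Yes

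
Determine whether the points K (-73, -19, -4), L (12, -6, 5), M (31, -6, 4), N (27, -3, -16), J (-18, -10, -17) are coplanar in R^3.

No

The plane through K, L, M has normal n = KL × KM = (-13, 256, -247) and equation n·P = -2927.
Checking the remaining points: n·N = 2833, n·J = 1873.
Since n·N = 2833 ≠ -2927, N is off the plane and the points are not all coplanar.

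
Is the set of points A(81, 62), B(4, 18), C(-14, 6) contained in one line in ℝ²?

AB = (-77, -44), AC = (-95, -56).
If collinear, AC would be a scalar multiple of AB. But (-77)·(-56) ≠ (-44)·(-95) (difference 132), so they are not parallel; the points are not collinear.

No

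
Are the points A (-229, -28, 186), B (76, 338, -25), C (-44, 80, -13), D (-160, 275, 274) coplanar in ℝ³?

A normal to the plane through A, B, C is n = AB × AC = (-50046, 21660, -34770).
The plane has equation n·P = 4386834. For D: n·D = 4436880.
4436880 ≠ 4386834, so D is off the plane.

No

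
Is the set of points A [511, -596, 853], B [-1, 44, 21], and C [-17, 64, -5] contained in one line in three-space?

Yes

AB = (-512, 640, -832), AC = (-528, 660, -858).
AB × AC = (0, 0, 0).
The cross product vanishes, so the three points are collinear.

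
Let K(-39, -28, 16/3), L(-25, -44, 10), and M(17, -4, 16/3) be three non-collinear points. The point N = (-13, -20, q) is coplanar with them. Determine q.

6

The plane through K, L, M has equation −112x + (784/3)y + 1232z = 10864/3.
Substituting N: (1232)q + (-11312/3) = 10864/3, so q = 6.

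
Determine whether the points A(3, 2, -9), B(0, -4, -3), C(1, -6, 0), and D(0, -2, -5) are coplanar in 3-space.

No

A normal to the plane through A, B, C is n = AB × AC = (-6, 15, 12).
The plane has equation n·P = -96. For D: n·D = -90.
-90 ≠ -96, so D is off the plane.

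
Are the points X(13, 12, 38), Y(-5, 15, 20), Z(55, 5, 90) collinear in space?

XY = (-18, 3, -18), XZ = (42, -7, 52).
XY × XZ = (30, 180, 0).
The cross product is nonzero, so the points do not lie on one line.

No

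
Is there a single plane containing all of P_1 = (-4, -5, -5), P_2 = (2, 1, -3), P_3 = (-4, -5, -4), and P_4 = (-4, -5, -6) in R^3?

The four points are coplanar iff the 3×3 determinant with rows P_1P_2, P_1P_3, P_1P_4 is zero.
Rows: (6, 6, 2), (0, 0, 1), (0, 0, -1).
Expanding along the first row: (6)(0) − (6)(0) + (2)(0) = 0.
Zero determinant ⇒ coplanar.

Yes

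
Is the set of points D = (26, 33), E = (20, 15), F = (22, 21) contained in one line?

Yes

DE = (-6, -18), DF = (-4, -12).
Checking proportionality: DF = 2/3·DE, so the vectors are parallel and the points are collinear.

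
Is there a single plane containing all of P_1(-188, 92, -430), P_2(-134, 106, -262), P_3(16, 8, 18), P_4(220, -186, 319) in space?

The four points are coplanar iff the 3×3 determinant with rows P_1P_2, P_1P_3, P_1P_4 is zero.
Rows: (54, 14, 168), (204, -84, 448), (408, -278, 749).
Expanding along the first row: (54)(61628) − (14)(-29988) + (168)(-22440) = -22176.
Nonzero ⇒ not coplanar.

No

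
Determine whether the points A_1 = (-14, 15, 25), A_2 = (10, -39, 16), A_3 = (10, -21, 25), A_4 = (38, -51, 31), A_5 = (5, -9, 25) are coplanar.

No

The plane through A_1, A_2, A_3 has normal n = A_1A_2 × A_1A_3 = (-324, -216, 432) and equation n·P = 12096.
Checking the remaining points: n·A_4 = 12096, n·A_5 = 11124.
Since n·A_5 = 11124 ≠ 12096, A_5 is off the plane and the points are not all coplanar.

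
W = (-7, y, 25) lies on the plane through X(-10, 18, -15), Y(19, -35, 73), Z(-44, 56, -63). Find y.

A normal to the plane is n = XY × XZ = (-800, -1600, -700).
W lies in the plane iff n · XW = 0.
This gives (-1600)y + (-1600) = 0, so y = -1.

-1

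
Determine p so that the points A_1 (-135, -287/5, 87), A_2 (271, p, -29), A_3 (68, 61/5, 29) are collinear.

Direction A_1A_3 = (203, 348/5, -58). From the x-coordinate of A_2, the parameter along the line is τ = (271 − (-135))/203 = 2.
Then p = (-287/5) + 2·(348/5) = 409/5.

409/5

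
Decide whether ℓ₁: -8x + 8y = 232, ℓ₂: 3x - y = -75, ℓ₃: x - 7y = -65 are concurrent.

The three lines meet at one point iff the augmented coefficient matrix [aᵢ bᵢ cᵢ] has rank < 3, i.e. its determinant vanishes.
Here the determinant is 0.
It vanishes, so the lines are concurrent at (-23, 6).

Yes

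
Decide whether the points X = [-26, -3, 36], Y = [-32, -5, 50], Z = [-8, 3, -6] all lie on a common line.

XY = (-6, -2, 14), XZ = (18, 6, -42).
XY × XZ = (0, 0, 0).
The cross product vanishes, so the three points are collinear.

Yes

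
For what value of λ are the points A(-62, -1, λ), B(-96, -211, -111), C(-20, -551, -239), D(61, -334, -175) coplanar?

-43

The points are coplanar iff AB · (AC × AD) = 0.
Expanding, this is linear in λ: (-44032)λ + (-1893376) = 0.
So λ = -43.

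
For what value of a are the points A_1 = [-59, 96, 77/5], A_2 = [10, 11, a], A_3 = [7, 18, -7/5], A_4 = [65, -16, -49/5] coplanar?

-14/5

Coplanarity ⇔ det[A_1A_2; A_1A_3; A_1A_4] = 0.
Expanding, this is linear in a: (2280)a + (6384) = 0.
So a = -14/5.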